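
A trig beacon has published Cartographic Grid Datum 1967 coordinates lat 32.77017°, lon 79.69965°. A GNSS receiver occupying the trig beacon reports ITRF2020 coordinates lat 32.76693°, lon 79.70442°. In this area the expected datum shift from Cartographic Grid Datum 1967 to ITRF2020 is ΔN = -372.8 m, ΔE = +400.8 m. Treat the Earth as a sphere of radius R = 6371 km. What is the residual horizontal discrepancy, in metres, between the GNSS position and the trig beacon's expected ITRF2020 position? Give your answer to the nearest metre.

Observed coordinate differences: Δφ = -0.00324°, Δλ = +0.00477°.
Converting to metres (1° lat = 111195 m, cos φ = 0.840849): observed ΔN = -360.3 m, observed ΔE = 446.0 m.
Subtracting the expected shift leaves a residual of -360.3 − (-372.8) = 12.5 m north and 446.0 − (400.8) = 45.2 m east.
Residual distance = √(12.5² + 45.2²) = 46.9 m.

47 m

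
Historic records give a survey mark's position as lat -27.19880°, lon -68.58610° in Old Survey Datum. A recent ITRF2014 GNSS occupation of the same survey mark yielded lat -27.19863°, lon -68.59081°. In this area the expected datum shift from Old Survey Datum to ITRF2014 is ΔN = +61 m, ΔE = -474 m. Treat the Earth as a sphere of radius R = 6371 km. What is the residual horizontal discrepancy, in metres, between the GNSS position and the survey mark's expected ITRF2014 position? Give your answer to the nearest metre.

Observed coordinate differences: Δφ = +0.00017°, Δλ = -0.00471°.
Converting to metres (1° lat = 111195 m, cos φ = 0.889426): observed ΔN = 18.9 m, observed ΔE = -465.8 m.
Subtracting the expected shift leaves a residual of 18.9 − (61) = -42.1 m north and -465.8 − (-474) = 8.2 m east.
Residual distance = √((-42.1)² + 8.2²) = 42.9 m.

43 m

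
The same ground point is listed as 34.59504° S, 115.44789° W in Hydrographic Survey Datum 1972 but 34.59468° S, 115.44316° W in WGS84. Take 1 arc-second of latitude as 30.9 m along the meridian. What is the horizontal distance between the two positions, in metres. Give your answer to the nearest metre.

435 m

Δφ = -34.59468° − -34.59504° = +0.00036°; Δλ = -115.44316° − -115.44789° = +0.00473°.
1° of latitude = 3600 × 30.90 = 111240 m.
ΔN = Δφ × 111240 = 40.0 m; ΔE = Δλ × 111240 × cos(-34.59504°) = +0.00473 × 111240 × 0.823186 = 433.1 m.
Distance = √(ΔE² + ΔN²) = √(433.1² + 40.0²) = 435.0 m.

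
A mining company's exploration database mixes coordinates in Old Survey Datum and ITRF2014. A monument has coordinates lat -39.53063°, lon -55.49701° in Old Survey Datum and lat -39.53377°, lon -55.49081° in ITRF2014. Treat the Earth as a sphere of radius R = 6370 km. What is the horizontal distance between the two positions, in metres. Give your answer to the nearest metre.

Δφ = -39.53377° − -39.53063° = -0.00314°; Δλ = -55.49081° − -55.49701° = +0.00620°.
1° along a meridian = πR/180 = 111177 m.
ΔN = Δφ × 111177 = -349.1 m; ΔE = Δλ × 111177 × cos(-39.53063°) = +0.00620 × 111177 × 0.771284 = 531.6 m.
Distance = √(ΔE² + ΔN²) = √(531.6² + (-349.1)²) = 636.0 m.

636 m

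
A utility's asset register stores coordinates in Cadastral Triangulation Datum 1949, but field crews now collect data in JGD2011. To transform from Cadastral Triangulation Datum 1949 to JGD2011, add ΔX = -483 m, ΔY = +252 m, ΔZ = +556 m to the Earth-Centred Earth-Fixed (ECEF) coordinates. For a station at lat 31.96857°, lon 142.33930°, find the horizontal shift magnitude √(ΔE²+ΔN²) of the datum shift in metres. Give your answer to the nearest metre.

211 m

The local east axis at (φ, λ) is (−sin λ, cos λ, 0), so ΔE = −sin(142.33930°)·(-483) + cos(142.33930°)·252 = 95.61 m.
The local north axis is (−sin φ cos λ, −sin φ sin λ, cos φ), giving ΔN = -202.444 − 81.519 + 471.676 = 187.71 m.
Horizontal magnitude = √(ΔE² + ΔN²) = √(95.61² + 187.71²) = 210.66 m.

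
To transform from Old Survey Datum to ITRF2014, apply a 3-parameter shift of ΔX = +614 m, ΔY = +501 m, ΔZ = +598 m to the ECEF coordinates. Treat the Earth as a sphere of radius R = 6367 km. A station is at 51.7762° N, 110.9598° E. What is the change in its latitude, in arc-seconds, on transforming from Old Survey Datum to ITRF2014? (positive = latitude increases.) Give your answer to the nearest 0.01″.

Δφ = 5.67″

sin φ = 0.785600, cos φ = 0.618735, sin λ = 0.933832, cos λ = -0.357713.
North component: ΔN = −sin φ cos λ·ΔX − sin φ sin λ·ΔY + cos φ·ΔZ = −(0.785600)(-0.357713)(614) − (0.785600)(0.933832)(501) + (0.618735)(598) = 175.01 m.
1° of latitude spans πR/180 = 111125 m, so Δφ = 175.01 / 111125 × 3600 = 5.669″.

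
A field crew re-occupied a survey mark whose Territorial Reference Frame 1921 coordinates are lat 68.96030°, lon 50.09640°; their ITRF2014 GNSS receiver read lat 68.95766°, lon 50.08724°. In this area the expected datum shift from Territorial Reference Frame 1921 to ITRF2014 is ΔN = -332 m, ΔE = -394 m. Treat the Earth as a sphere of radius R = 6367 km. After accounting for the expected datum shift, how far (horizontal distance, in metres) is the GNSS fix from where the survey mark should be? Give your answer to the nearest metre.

Observed coordinate differences: Δφ = -0.00264°, Δλ = -0.00916°.
Converting to metres (1° lat = 111125 m, cos φ = 0.359015): observed ΔN = -293.4 m, observed ΔE = -365.4 m.
Subtracting the expected shift leaves a residual of -293.4 − (-332) = 38.6 m north and -365.4 − (-394) = 28.6 m east.
Residual distance = √(38.6² + 28.6²) = 48.0 m.

48 m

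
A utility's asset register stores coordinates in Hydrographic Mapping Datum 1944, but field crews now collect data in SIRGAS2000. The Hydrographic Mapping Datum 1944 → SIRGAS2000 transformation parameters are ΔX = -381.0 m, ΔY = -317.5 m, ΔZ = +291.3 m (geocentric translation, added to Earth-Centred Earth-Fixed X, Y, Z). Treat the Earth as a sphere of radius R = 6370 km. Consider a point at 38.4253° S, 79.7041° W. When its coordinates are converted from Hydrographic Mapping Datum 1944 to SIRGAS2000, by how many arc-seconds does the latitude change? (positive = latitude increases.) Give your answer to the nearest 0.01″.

sin φ = -0.621494, cos φ = 0.783419, sin λ = -0.983898, cos λ = 0.178732.
North component: ΔN = −sin φ cos λ·ΔX − sin φ sin λ·ΔY + cos φ·ΔZ = −(-0.621494)(0.178732)(-381.0) − (-0.621494)(-0.983898)(-317.5) + (0.783419)(291.3) = 380.04 m.
1° of latitude spans πR/180 = 111177 m, so Δφ = 380.04 / 111177 × 3600 = 12.306″.

Δφ = 12.31″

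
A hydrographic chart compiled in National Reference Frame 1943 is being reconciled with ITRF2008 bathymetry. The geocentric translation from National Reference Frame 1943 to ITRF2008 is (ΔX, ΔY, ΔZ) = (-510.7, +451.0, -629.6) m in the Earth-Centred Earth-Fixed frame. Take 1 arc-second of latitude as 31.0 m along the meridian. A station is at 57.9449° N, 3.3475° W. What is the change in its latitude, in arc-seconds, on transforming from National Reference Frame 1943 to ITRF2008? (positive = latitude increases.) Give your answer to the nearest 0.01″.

sin φ = 0.847538, cos φ = 0.530735, sin λ = -0.058392, cos λ = 0.998294.
North component: ΔN = −sin φ cos λ·ΔX − sin φ sin λ·ΔY + cos φ·ΔZ = −(0.847538)(0.998294)(-510.7) − (0.847538)(-0.058392)(451.0) + (0.530735)(-629.6) = 120.27 m.
1° of latitude spans 3600 × 31.00 = 111600 m, so Δφ = 120.27 / 111600 × 3600 = 3.880″.

Δφ = 3.88″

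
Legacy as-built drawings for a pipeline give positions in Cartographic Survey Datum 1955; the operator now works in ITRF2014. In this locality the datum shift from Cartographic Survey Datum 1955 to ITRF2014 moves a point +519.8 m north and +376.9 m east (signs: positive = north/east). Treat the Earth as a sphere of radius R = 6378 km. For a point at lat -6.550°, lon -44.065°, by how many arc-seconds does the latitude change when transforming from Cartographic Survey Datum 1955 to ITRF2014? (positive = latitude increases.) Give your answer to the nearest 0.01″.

On a sphere of radius R, 1 rad of latitude = R, so Δφ = ΔN / R = 519.8 / 6378000 = 8.1499e-05 rad = 16.810″.

Δφ = 16.81″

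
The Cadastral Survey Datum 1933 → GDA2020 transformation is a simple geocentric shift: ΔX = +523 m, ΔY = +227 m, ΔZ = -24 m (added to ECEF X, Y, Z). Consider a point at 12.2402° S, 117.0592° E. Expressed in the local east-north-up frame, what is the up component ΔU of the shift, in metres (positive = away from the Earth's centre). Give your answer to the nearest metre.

At φ = -12.2402°, λ = 117.0592°: sin φ = -0.212011, cos φ = 0.977267, sin λ = 0.890537, cos λ = -0.454911.
ΔU = cos φ cos λ·ΔX + cos φ sin λ·ΔY + sin φ·ΔZ = (0.977267)(-0.454911)(523) + (0.977267)(0.890537)(227) + (-0.212011)(-24) = -29.87 m.

ΔU = -30 m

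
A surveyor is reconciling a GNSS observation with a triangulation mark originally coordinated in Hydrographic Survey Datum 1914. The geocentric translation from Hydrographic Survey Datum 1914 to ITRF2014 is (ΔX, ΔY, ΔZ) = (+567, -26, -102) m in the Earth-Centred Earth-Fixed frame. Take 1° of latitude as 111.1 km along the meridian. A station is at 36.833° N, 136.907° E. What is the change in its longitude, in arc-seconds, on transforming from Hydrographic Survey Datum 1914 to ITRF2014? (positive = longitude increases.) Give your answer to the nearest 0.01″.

Δλ = -14.91″

sin φ = 0.599485, cos φ = 0.800386, sin λ = 0.683185, cos λ = -0.730246.
East component: ΔE = −sin λ·ΔX + cos λ·ΔY = −(0.683185)(567) + (-0.730246)(-26) = -368.38 m.
1° of latitude spans 111100 m; at latitude φ, 1° of longitude spans that × cos φ = 88922.9 m, so Δλ = -368.38 / 88922.9 × 3600 = -14.914″.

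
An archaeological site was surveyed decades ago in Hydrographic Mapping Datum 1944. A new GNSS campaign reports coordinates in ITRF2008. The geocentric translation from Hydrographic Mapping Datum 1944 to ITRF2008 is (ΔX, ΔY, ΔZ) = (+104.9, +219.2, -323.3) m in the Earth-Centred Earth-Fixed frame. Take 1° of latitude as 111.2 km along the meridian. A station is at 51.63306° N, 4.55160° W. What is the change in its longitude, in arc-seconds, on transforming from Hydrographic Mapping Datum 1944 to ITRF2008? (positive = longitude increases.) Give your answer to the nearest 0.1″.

sin φ = 0.784052, cos φ = 0.620695, sin λ = -0.079357, cos λ = 0.996846.
East component: ΔE = −sin λ·ΔX + cos λ·ΔY = −(-0.079357)(104.9) + (0.996846)(219.2) = 226.83 m.
1° of latitude spans 111200 m; at latitude φ, 1° of longitude spans that × cos φ = 69021.3 m, so Δλ = 226.83 / 69021.3 × 3600 = 11.831″.

Δλ = 11.8″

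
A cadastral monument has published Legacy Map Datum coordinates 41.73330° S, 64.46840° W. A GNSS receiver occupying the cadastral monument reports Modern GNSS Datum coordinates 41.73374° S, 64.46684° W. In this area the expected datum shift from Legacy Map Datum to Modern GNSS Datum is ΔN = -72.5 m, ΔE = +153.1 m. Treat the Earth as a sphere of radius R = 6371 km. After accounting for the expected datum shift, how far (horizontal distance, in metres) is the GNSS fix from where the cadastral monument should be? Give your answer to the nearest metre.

33 m

Observed coordinate differences: Δφ = -0.00044°, Δλ = +0.00156°.
Converting to metres (1° lat = 111195 m, cos φ = 0.746251): observed ΔN = -48.9 m, observed ΔE = 129.4 m.
Subtracting the expected shift leaves a residual of -48.9 − (-72.5) = 23.6 m north and 129.4 − (153.1) = -23.7 m east.
Residual distance = √(23.6² + (-23.7)²) = 33.4 m.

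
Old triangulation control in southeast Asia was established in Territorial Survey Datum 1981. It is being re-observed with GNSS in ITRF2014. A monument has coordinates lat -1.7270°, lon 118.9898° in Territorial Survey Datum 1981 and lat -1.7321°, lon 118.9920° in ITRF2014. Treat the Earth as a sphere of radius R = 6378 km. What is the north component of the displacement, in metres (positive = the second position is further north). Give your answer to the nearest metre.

Δφ = -1.7321° − -1.7270° = -0.0051°; Δλ = 118.9920° − 118.9898° = +0.0022°.
1° along a meridian = πR/180 = 111317 m.
ΔN = Δφ × 111317 = -567.7 m; ΔE = Δλ × 111317 × cos(-1.7270°) = +0.0022 × 111317 × 0.999546 = 244.8 m.

ΔN = -568 m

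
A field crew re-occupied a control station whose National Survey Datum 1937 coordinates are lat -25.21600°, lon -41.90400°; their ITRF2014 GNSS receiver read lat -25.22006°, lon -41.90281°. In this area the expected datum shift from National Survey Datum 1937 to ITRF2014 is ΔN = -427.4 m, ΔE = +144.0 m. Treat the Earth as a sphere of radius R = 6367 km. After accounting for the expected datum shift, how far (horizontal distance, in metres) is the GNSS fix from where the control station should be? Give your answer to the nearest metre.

34 m

Observed coordinate differences: Δφ = -0.00406°, Δλ = +0.00119°.
Converting to metres (1° lat = 111125 m, cos φ = 0.904708): observed ΔN = -451.2 m, observed ΔE = 119.6 m.
Subtracting the expected shift leaves a residual of -451.2 − (-427.4) = -23.8 m north and 119.6 − (144.0) = -24.4 m east.
Residual distance = √((-23.8)² + (-24.4)²) = 34.0 m.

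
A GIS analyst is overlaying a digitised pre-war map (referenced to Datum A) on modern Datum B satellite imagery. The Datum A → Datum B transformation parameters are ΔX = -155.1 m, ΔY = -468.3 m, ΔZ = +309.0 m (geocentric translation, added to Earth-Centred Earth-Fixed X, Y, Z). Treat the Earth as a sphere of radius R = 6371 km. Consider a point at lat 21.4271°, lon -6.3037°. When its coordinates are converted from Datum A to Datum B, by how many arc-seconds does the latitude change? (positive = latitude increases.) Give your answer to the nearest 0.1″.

sin φ = 0.365317, cos φ = 0.930883, sin λ = -0.109798, cos λ = 0.993954.
North component: ΔN = −sin φ cos λ·ΔX − sin φ sin λ·ΔY + cos φ·ΔZ = −(0.365317)(0.993954)(-155.1) − (0.365317)(-0.109798)(-468.3) + (0.930883)(309.0) = 325.18 m.
1° of latitude spans πR/180 = 111195 m, so Δφ = 325.18 / 111195 × 3600 = 10.528″.

Δφ = 10.5″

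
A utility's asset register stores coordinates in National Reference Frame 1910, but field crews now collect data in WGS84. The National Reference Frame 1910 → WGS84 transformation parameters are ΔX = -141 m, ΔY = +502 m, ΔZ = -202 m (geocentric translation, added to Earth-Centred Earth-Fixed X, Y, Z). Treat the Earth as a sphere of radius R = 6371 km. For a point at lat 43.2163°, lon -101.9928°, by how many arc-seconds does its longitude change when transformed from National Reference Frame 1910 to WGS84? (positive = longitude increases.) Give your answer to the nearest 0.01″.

sin φ = 0.684754, cos φ = 0.728774, sin λ = -0.978174, cos λ = -0.207789.
East component: ΔE = −sin λ·ΔX + cos λ·ΔY = −(-0.978174)(-141) + (-0.207789)(502) = -242.23 m.
1° of latitude spans πR/180 = 111195 m; at latitude φ, 1° of longitude spans that × cos φ = 81036.0 m, so Δλ = -242.23 / 81036.0 × 3600 = -10.761″.

Δλ = -10.76″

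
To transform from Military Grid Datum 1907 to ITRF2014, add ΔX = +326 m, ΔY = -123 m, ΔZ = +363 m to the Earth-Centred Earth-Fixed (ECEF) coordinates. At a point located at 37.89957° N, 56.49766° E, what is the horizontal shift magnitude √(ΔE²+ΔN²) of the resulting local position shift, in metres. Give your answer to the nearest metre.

At φ = 37.89957°, λ = 56.49766°: sin φ = 0.614279, cos φ = 0.789089, sin λ = 0.833863, cos λ = 0.551971.
ΔE = −sin λ·ΔX + cos λ·ΔY = −(0.833863)·(326) + (0.551971)·(-123) = -339.73 m.
ΔN = −sin φ cos λ·ΔX − sin φ sin λ·ΔY + cos φ·ΔZ = −(0.614279)(0.551971)(326) − (0.614279)(0.833863)(-123) + (0.789089)(363) = 238.91 m.
Horizontal magnitude = √(ΔE² + ΔN²) = √((-339.73)² + 238.91²) = 415.32 m.

415 m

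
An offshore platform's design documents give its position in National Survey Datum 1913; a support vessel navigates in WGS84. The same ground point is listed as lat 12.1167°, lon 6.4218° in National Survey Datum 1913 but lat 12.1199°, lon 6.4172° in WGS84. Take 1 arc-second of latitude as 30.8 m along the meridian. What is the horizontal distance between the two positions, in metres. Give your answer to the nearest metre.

Δφ = 12.1199° − 12.1167° = +0.0032°; Δλ = 6.4172° − 6.4218° = -0.0046°.
1° of latitude = 3600 × 30.80 = 110880 m.
ΔN = Δφ × 110880 = 354.8 m; ΔE = Δλ × 110880 × cos(12.1167°) = -0.0046 × 110880 × 0.977722 = -498.7 m.
Distance = √(ΔE² + ΔN²) = √((-498.7)² + 354.8²) = 612.0 m.

612 m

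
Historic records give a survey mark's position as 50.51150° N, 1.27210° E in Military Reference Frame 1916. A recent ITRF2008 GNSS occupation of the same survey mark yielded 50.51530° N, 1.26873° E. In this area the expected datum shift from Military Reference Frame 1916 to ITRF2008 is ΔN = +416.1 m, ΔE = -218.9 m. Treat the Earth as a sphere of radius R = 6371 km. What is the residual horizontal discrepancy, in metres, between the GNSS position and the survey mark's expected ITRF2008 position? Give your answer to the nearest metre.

Observed coordinate differences: Δφ = +0.00380°, Δλ = -0.00337°.
Converting to metres (1° lat = 111195 m, cos φ = 0.635923): observed ΔN = 422.5 m, observed ΔE = -238.3 m.
Subtracting the expected shift leaves a residual of 422.5 − (416.1) = 6.4 m north and -238.3 − (-218.9) = -19.4 m east.
Residual distance = √(6.4² + (-19.4)²) = 20.4 m.

20 m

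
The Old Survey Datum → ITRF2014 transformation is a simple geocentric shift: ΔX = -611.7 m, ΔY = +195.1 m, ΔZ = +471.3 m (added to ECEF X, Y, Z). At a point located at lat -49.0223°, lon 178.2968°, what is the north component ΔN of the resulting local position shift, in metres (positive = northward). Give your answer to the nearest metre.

ΔN = 775 m

At φ = -49.0223°, λ = 178.2968°: sin φ = -0.754965, cos φ = 0.655765, sin λ = 0.029722, cos λ = -0.999558.
ΔN = −sin φ cos λ·ΔX − sin φ sin λ·ΔY + cos φ·ΔZ = −(-0.754965)(-0.999558)(-611.7) − (-0.754965)(0.029722)(195.1) + (0.655765)(471.3) = 775.05 m.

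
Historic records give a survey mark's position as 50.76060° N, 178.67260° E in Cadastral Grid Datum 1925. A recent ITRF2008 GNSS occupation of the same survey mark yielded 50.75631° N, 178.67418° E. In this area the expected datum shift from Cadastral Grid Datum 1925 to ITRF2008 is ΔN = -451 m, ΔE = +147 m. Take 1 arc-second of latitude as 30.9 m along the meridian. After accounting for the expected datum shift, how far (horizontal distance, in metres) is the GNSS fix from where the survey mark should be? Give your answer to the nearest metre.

Observed coordinate differences: Δφ = -0.00429°, Δλ = +0.00158°.
Converting to metres (1° lat = 111240 m, cos φ = 0.632562): observed ΔN = -477.2 m, observed ΔE = 111.2 m.
Subtracting the expected shift leaves a residual of -477.2 − (-451) = -26.2 m north and 111.2 − (147) = -35.8 m east.
Residual distance = √((-26.2)² + (-35.8)²) = 44.4 m.

44 m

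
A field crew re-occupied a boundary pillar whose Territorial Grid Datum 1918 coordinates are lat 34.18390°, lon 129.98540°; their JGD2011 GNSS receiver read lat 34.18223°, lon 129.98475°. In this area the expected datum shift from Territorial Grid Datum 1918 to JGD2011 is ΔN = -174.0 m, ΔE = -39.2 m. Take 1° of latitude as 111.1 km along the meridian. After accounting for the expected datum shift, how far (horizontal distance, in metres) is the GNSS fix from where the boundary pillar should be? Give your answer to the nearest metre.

Observed coordinate differences: Δφ = -0.00167°, Δλ = -0.00065°.
Converting to metres (1° lat = 111100 m, cos φ = 0.827238): observed ΔN = -185.5 m, observed ΔE = -59.7 m.
Subtracting the expected shift leaves a residual of -185.5 − (-174.0) = -11.5 m north and -59.7 − (-39.2) = -20.5 m east.
Residual distance = √((-11.5)² + (-20.5)²) = 23.6 m.

24 m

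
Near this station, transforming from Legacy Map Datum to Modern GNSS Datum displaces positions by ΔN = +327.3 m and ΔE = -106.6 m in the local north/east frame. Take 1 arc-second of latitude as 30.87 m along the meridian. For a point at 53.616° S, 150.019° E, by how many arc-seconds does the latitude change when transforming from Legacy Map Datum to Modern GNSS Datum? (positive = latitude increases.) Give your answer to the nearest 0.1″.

1″ of latitude = 30.87 m, so Δφ = 327.3 / 30.87 = 10.603″.

Δφ = 10.6″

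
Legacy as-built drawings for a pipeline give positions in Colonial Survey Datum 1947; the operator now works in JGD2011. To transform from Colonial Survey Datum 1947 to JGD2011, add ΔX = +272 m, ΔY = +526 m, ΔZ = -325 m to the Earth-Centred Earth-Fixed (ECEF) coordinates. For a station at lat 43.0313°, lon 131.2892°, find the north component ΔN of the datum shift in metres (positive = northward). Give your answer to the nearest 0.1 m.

ΔN = -384.8 m

The local north axis is (−sin φ cos λ, −sin φ sin λ, cos φ), giving ΔN = 122.478 − 269.704 − 237.569 = -384.80 m.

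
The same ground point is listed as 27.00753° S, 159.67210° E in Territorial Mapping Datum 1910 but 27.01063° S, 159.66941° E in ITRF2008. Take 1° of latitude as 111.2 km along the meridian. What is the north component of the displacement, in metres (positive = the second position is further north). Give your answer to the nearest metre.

ΔN = -345 m

Δφ = -27.01063° − -27.00753° = -0.00310°; Δλ = 159.66941° − 159.67210° = -0.00269°.
ΔN = Δφ × 111200 = -344.7 m; ΔE = Δλ × 111200 × cos(-27.00753°) = -0.00269 × 111200 × 0.890947 = -266.5 m.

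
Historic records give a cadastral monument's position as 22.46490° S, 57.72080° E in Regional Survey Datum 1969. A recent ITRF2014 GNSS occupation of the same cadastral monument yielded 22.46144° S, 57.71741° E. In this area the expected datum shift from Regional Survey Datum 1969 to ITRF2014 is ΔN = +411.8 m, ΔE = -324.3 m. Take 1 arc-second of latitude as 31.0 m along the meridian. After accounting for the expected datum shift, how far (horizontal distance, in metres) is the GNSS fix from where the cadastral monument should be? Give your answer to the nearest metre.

Observed coordinate differences: Δφ = +0.00346°, Δλ = -0.00339°.
Converting to metres (1° lat = 111600 m, cos φ = 0.924114): observed ΔN = 386.1 m, observed ΔE = -349.6 m.
Subtracting the expected shift leaves a residual of 386.1 − (411.8) = -25.7 m north and -349.6 − (-324.3) = -25.3 m east.
Residual distance = √((-25.7)² + (-25.3)²) = 36.0 m.

36 m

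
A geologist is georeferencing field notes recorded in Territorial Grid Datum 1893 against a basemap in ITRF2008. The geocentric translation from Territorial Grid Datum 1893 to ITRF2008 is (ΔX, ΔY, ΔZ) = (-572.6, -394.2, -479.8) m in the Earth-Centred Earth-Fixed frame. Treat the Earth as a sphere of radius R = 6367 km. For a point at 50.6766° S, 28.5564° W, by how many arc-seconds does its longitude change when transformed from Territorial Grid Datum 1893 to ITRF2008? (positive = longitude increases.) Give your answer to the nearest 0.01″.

sin φ = -0.773581, cos φ = 0.633697, sin λ = -0.478024, cos λ = 0.878347.
East component: ΔE = −sin λ·ΔX + cos λ·ΔY = −(-0.478024)(-572.6) + (0.878347)(-394.2) = -619.96 m.
1° of latitude spans πR/180 = 111125 m; at latitude φ, 1° of longitude spans that × cos φ = 70419.6 m, so Δλ = -619.96 / 70419.6 × 3600 = -31.694″.

Δλ = -31.69″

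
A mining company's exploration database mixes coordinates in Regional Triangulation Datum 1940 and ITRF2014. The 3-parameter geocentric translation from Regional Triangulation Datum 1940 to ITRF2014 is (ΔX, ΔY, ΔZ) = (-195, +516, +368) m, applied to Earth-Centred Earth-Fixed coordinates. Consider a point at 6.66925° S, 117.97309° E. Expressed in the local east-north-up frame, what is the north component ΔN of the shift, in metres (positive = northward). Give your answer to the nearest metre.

At φ = -6.66925°, λ = 117.97309°: sin φ = -0.116138, cos φ = 0.993233, sin λ = 0.883168, cos λ = -0.469057.
ΔN = −sin φ cos λ·ΔX − sin φ sin λ·ΔY + cos φ·ΔZ = −(-0.116138)(-0.469057)(-195) − (-0.116138)(0.883168)(516) + (0.993233)(368) = 429.06 m.

ΔN = 429 m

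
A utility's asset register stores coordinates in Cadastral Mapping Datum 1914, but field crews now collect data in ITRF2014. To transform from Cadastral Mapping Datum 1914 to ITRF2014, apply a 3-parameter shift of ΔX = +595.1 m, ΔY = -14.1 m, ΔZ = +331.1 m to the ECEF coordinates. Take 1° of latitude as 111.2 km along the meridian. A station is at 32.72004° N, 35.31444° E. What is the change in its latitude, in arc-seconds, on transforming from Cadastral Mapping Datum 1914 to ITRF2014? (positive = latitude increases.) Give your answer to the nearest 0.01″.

Δφ = 0.66″

sin φ = 0.540535, cos φ = 0.841322, sin λ = 0.578063, cos λ = 0.815992.
North component: ΔN = −sin φ cos λ·ΔX − sin φ sin λ·ΔY + cos φ·ΔZ = −(0.540535)(0.815992)(595.1) − (0.540535)(0.578063)(-14.1) + (0.841322)(331.1) = 20.49 m.
1° of latitude spans 111200 m, so Δφ = 20.49 / 111200 × 3600 = 0.663″.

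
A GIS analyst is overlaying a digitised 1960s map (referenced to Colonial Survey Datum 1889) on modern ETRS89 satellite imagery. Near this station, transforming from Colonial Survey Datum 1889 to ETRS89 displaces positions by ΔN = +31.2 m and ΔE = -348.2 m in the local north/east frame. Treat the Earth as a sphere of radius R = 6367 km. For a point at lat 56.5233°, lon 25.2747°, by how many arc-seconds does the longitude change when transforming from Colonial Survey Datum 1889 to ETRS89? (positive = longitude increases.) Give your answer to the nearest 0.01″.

Δλ = -20.45″

At latitude 56.5233°, cos φ = 0.551598.
One radian of longitude at latitude φ spans R cos φ, so Δλ = ΔE / (R cos φ) = -348.2 / (6367000 × 0.551598) = -9.9145e-05 rad = -20.450″.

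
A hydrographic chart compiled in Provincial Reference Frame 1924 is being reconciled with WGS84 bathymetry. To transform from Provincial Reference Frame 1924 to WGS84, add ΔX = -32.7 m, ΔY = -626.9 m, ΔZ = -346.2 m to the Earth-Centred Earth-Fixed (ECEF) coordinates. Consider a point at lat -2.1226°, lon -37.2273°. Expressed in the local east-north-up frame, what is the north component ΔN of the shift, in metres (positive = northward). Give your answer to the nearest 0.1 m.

ΔN = -332.9 m

At φ = -2.1226°, λ = -37.2273°: sin φ = -0.037038, cos φ = 0.999314, sin λ = -0.604979, cos λ = 0.796242.
ΔN = −sin φ cos λ·ΔX − sin φ sin λ·ΔY + cos φ·ΔZ = −(-0.037038)(0.796242)(-32.7) − (-0.037038)(-0.604979)(-626.9) + (0.999314)(-346.2) = -332.88 m.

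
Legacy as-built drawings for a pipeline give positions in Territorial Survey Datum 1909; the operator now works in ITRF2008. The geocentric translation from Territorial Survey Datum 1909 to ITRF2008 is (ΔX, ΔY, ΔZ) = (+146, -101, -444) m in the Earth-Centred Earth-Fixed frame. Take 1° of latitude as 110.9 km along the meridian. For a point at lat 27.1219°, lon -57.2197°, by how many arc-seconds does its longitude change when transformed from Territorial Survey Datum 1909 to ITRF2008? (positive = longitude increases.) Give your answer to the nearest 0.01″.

sin φ = 0.455885, cos φ = 0.890039, sin λ = -0.840753, cos λ = 0.541419.
East component: ΔE = −sin λ·ΔX + cos λ·ΔY = −(-0.840753)(146) + (0.541419)(-101) = 68.07 m.
1° of latitude spans 110900 m; at latitude φ, 1° of longitude spans that × cos φ = 98705.3 m, so Δλ = 68.07 / 98705.3 × 3600 = 2.483″.

Δλ = 2.48″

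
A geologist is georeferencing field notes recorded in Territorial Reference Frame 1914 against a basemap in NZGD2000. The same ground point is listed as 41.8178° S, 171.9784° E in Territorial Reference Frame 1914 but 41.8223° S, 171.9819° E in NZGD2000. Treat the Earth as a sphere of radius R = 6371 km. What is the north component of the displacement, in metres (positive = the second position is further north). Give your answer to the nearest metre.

ΔN = -500 m

Δφ = -41.8223° − -41.8178° = -0.0045°; Δλ = 171.9819° − 171.9784° = +0.0035°.
1° along a meridian = πR/180 = 111195 m.
ΔN = Δφ × 111195 = -500.4 m; ΔE = Δλ × 111195 × cos(-41.8178°) = +0.0035 × 111195 × 0.745269 = 290.0 m.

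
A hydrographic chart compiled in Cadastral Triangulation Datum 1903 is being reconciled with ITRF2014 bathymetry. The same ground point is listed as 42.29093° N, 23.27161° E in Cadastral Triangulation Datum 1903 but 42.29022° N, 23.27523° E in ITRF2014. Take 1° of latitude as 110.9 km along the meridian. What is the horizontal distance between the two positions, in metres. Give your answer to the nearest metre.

Δφ = 42.29022° − 42.29093° = -0.00071°; Δλ = 23.27523° − 23.27161° = +0.00362°.
ΔN = Δφ × 110900 = -78.7 m; ΔE = Δλ × 110900 × cos(42.29093°) = +0.00362 × 110900 × 0.739738 = 297.0 m.
Distance = √(ΔE² + ΔN²) = √(297.0² + (-78.7)²) = 307.2 m.

307 m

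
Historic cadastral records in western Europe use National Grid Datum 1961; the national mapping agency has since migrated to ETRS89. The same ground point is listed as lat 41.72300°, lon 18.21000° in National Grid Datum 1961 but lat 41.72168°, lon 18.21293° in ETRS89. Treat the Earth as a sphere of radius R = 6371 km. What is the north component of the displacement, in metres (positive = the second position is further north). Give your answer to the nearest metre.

Δφ = 41.72168° − 41.72300° = -0.00132°; Δλ = 18.21293° − 18.21000° = +0.00293°.
1° along a meridian = πR/180 = 111195 m.
ΔN = Δφ × 111195 = -146.8 m; ΔE = Δλ × 111195 × cos(41.72300°) = +0.00293 × 111195 × 0.746371 = 243.2 m.

ΔN = -147 m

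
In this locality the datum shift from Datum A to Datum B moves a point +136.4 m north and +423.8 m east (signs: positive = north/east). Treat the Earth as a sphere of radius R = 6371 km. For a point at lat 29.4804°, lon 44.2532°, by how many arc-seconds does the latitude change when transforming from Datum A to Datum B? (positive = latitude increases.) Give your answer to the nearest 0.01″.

On a sphere of radius R, 1 rad of latitude = R, so Δφ = ΔN / R = 136.4 / 6371000 = 2.1410e-05 rad = 4.416″.

Δφ = 4.42″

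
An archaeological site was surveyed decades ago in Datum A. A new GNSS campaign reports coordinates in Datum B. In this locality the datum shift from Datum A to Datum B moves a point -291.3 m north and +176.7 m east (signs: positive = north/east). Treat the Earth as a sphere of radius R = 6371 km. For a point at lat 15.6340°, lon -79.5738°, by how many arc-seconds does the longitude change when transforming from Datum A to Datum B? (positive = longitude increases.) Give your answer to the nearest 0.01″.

At latitude 15.6340°, cos φ = 0.963003.
One radian of longitude at latitude φ spans R cos φ, so Δλ = ΔE / (R cos φ) = 176.7 / (6371000 × 0.963003) = 2.8801e-05 rad = 5.941″.

Δλ = 5.94″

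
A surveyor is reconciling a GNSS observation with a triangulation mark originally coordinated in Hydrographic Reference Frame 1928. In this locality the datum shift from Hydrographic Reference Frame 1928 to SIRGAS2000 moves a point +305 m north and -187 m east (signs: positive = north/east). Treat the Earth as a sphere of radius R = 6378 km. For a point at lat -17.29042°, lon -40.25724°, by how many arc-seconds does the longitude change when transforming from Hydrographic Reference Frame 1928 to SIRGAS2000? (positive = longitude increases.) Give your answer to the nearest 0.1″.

At latitude -17.29042°, cos φ = 0.954811.
One radian of longitude at latitude φ spans R cos φ, so Δλ = ΔE / (R cos φ) = -187.0 / (6378000 × 0.954811) = -3.0707e-05 rad = -6.334″.

Δλ = -6.3″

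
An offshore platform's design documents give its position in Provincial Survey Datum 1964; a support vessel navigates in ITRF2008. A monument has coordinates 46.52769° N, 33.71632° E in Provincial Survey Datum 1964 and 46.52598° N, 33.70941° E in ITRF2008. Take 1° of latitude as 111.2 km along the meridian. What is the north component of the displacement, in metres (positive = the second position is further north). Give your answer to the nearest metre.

ΔN = -190 m

Δφ = 46.52598° − 46.52769° = -0.00171°; Δλ = 33.70941° − 33.71632° = -0.00691°.
ΔN = Δφ × 111200 = -190.2 m; ΔE = Δλ × 111200 × cos(46.52769°) = -0.00691 × 111200 × 0.688004 = -528.7 m.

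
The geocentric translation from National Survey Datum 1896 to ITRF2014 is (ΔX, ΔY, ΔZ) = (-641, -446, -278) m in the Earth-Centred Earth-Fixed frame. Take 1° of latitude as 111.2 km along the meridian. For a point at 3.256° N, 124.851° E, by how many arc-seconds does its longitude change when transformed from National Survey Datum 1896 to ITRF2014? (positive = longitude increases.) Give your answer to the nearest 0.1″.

sin φ = 0.056797, cos φ = 0.998386, sin λ = 0.820641, cos λ = -0.571444.
East component: ΔE = −sin λ·ΔX + cos λ·ΔY = −(0.820641)(-641) + (-0.571444)(-446) = 780.89 m.
1° of latitude spans 111200 m; at latitude φ, 1° of longitude spans that × cos φ = 111020.5 m, so Δλ = 780.89 / 111020.5 × 3600 = 25.322″.

Δλ = 25.3″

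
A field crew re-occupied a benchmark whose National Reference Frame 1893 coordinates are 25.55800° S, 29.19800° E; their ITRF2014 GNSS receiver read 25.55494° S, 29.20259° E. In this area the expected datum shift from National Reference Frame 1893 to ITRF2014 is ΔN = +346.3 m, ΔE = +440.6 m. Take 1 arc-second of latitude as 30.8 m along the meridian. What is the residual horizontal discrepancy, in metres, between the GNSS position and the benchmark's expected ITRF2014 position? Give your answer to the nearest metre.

Observed coordinate differences: Δφ = +0.00306°, Δλ = +0.00459°.
Converting to metres (1° lat = 110880 m, cos φ = 0.902149): observed ΔN = 339.3 m, observed ΔE = 459.1 m.
Subtracting the expected shift leaves a residual of 339.3 − (346.3) = -7.0 m north and 459.1 − (440.6) = 18.5 m east.
Residual distance = √((-7.0)² + 18.5²) = 19.8 m.

20 m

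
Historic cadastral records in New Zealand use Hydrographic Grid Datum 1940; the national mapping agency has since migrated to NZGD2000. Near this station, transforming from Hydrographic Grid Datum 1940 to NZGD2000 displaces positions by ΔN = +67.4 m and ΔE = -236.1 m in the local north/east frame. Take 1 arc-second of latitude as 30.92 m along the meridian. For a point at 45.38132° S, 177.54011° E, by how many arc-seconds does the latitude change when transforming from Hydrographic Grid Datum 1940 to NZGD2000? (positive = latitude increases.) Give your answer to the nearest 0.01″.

Δφ = 2.18″

1″ of latitude = 30.92 m, so Δφ = 67.4 / 30.92 = 2.180″.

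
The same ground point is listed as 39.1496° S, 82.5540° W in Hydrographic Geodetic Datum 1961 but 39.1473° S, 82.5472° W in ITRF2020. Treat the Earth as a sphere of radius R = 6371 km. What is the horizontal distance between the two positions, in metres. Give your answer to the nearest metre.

640 m

Δφ = -39.1473° − -39.1496° = +0.0023°; Δλ = -82.5472° − -82.5540° = +0.0068°.
1° along a meridian = πR/180 = 111195 m.
ΔN = Δφ × 111195 = 255.7 m; ΔE = Δλ × 111195 × cos(-39.1496°) = +0.0068 × 111195 × 0.775500 = 586.4 m.
Distance = √(ΔE² + ΔN²) = √(586.4² + 255.7²) = 639.7 m.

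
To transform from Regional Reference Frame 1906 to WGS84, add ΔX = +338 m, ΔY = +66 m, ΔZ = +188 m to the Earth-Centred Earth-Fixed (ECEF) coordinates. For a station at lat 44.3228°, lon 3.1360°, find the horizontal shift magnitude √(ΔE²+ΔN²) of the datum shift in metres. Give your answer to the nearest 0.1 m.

The local east axis at (φ, λ) is (−sin λ, cos λ, 0), so ΔE = −sin(3.1360°)·338 + cos(3.1360°)·66 = 47.41 m.
The local north axis is (−sin φ cos λ, −sin φ sin λ, cos φ), giving ΔN = -235.807 − 2.523 + 134.498 = -103.83 m.
Horizontal magnitude = √(ΔE² + ΔN²) = √(47.41² + (-103.83)²) = 114.14 m.

114.1 m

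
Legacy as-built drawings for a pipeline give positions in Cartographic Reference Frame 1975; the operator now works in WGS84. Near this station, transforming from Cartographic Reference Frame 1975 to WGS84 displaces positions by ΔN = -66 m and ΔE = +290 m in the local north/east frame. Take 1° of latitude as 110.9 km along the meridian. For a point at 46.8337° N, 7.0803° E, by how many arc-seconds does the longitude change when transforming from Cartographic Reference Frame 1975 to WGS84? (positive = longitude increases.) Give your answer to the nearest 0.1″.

At latitude 46.8337°, cos φ = 0.684118.
1° of longitude at this latitude = 110.9 × cos φ = 75.87 km, so Δλ = 290.0 / 75868.7 = 0.0038224° = 13.761″.

Δλ = 13.8″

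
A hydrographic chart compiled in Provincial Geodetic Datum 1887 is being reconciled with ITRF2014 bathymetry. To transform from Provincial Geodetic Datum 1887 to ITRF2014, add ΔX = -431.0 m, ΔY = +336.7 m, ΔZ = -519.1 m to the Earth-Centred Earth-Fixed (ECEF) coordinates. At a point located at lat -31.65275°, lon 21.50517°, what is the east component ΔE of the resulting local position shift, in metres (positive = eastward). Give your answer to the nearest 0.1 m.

At φ = -31.65275°, λ = 21.50517°: sin φ = -0.524770, cos φ = 0.851244, sin λ = 0.366585, cos λ = 0.930384.
ΔE = −sin λ·ΔX + cos λ·ΔY = −(0.366585)·(-431.0) + (0.930384)·(336.7) = 471.26 m.

ΔE = 471.3 m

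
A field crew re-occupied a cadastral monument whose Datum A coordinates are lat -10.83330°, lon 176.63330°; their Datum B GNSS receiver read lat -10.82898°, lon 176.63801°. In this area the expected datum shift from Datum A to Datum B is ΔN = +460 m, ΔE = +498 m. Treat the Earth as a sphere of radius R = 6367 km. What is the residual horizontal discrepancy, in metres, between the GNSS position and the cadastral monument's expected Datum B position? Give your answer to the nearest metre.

26 m

Observed coordinate differences: Δφ = +0.00432°, Δλ = +0.00471°.
Converting to metres (1° lat = 111125 m, cos φ = 0.982178): observed ΔN = 480.1 m, observed ΔE = 514.1 m.
Subtracting the expected shift leaves a residual of 480.1 − (460) = 20.1 m north and 514.1 − (498) = 16.1 m east.
Residual distance = √(20.1² + 16.1²) = 25.7 m.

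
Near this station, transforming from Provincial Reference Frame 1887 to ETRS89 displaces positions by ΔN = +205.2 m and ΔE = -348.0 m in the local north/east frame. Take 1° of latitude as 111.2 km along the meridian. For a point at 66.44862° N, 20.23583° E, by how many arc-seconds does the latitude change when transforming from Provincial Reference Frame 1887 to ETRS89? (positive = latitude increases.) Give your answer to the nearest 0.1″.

1° of latitude = 111.2 km, so Δφ = 205.2 / 111200 = 0.0018453° = 6.643″.

Δφ = 6.6″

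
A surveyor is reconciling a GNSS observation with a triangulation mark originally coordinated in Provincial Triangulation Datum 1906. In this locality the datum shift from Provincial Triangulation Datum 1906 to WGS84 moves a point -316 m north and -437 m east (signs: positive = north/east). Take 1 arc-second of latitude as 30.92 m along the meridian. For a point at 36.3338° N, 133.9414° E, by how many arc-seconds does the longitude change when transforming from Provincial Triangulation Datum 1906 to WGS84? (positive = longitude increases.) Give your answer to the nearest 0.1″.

At latitude 36.3338°, cos φ = 0.805579.
1″ of longitude at this latitude = 30.92 × cos φ = 24.9085 m, so Δλ = -437.0 / 24.9085 = -17.544″.

Δλ = -17.5″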